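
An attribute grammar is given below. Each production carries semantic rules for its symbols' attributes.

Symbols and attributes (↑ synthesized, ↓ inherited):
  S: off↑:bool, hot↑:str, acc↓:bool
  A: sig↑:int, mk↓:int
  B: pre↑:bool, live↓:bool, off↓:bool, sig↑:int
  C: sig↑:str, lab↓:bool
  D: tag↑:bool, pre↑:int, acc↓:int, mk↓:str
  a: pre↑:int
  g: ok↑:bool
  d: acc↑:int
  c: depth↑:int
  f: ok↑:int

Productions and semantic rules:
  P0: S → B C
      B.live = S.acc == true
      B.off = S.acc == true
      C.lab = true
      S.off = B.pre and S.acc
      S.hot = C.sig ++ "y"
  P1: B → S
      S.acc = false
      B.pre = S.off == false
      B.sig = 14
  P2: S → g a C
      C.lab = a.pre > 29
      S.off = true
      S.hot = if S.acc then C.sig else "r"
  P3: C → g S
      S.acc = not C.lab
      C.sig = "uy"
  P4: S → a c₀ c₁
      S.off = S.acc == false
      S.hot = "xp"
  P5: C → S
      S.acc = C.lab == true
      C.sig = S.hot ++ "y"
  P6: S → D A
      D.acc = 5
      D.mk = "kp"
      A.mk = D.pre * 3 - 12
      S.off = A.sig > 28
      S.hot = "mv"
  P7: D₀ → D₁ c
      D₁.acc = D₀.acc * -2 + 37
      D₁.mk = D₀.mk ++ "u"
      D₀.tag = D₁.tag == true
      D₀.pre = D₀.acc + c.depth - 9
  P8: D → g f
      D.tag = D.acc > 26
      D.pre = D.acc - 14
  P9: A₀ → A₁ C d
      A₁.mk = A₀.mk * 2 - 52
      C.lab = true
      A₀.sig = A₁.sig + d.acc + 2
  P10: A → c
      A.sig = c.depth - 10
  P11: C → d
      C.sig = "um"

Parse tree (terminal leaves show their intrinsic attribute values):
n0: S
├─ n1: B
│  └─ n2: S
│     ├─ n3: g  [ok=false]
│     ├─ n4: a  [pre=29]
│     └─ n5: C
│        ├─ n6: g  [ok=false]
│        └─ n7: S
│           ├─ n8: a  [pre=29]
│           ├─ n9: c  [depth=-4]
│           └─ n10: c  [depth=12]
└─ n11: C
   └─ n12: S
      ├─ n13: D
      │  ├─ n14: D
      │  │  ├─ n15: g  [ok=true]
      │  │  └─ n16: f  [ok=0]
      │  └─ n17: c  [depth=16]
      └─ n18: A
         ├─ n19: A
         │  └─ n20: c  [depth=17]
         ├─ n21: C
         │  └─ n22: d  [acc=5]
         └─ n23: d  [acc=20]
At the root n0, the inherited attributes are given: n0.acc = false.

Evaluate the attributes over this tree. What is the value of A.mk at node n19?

1. n0.acc = false  [given at root]
2. n1.live = false  [S.acc == true]
3. n1.off = false  [S.acc == true]
4. n2.acc = false  [false]
5. n3.ok = false  [terminal]
6. n4.pre = 29  [terminal]
7. n5.lab = false  [a.pre > 29]
8. n6.ok = false  [terminal]
9. n7.acc = true  [not C.lab]
10. n8.pre = 29  [terminal]
11. n9.depth = -4  [terminal]
12. n10.depth = 12  [terminal]
13. n7.off = false  [S.acc == false]
14. n7.hot = "xp"  ["xp"]
15. n5.sig = "uy"  ["uy"]
16. n2.off = true  [true]
17. n2.hot = "r"  [if S.acc then C.sig else "r"]
18. n1.pre = false  [S.off == false]
19. n1.sig = 14  [14]
20. n11.lab = true  [true]
21. n12.acc = true  [C.lab == true]
22. n13.acc = 5  [5]
23. n13.mk = "kp"  ["kp"]
24. n14.acc = 27  [D₀.acc * -2 + 37]
25. n14.mk = "kpu"  [D₀.mk ++ "u"]
26. n15.ok = true  [terminal]
27. n16.ok = 0  [terminal]
28. n14.tag = true  [D.acc > 26]
29. n14.pre = 13  [D.acc - 14]
30. n17.depth = 16  [terminal]
31. n13.tag = true  [D₁.tag == true]
32. n13.pre = 12  [D₀.acc + c.depth - 9]
33. n18.mk = 24  [D.pre * 3 - 12]
34. n19.mk = -4  [A₀.mk * 2 - 52]
35. n20.depth = 17  [terminal]
36. n19.sig = 7  [c.depth - 10]
37. n21.lab = true  [true]
38. n22.acc = 5  [terminal]
39. n21.sig = "um"  ["um"]
40. n23.acc = 20  [terminal]
41. n18.sig = 29  [A₁.sig + d.acc + 2]
42. n12.off = true  [A.sig > 28]
43. n12.hot = "mv"  ["mv"]
44. n11.sig = "mvy"  [S.hot ++ "y"]
45. n0.off = false  [B.pre and S.acc]
46. n0.hot = "mvyy"  [C.sig ++ "y"]

-4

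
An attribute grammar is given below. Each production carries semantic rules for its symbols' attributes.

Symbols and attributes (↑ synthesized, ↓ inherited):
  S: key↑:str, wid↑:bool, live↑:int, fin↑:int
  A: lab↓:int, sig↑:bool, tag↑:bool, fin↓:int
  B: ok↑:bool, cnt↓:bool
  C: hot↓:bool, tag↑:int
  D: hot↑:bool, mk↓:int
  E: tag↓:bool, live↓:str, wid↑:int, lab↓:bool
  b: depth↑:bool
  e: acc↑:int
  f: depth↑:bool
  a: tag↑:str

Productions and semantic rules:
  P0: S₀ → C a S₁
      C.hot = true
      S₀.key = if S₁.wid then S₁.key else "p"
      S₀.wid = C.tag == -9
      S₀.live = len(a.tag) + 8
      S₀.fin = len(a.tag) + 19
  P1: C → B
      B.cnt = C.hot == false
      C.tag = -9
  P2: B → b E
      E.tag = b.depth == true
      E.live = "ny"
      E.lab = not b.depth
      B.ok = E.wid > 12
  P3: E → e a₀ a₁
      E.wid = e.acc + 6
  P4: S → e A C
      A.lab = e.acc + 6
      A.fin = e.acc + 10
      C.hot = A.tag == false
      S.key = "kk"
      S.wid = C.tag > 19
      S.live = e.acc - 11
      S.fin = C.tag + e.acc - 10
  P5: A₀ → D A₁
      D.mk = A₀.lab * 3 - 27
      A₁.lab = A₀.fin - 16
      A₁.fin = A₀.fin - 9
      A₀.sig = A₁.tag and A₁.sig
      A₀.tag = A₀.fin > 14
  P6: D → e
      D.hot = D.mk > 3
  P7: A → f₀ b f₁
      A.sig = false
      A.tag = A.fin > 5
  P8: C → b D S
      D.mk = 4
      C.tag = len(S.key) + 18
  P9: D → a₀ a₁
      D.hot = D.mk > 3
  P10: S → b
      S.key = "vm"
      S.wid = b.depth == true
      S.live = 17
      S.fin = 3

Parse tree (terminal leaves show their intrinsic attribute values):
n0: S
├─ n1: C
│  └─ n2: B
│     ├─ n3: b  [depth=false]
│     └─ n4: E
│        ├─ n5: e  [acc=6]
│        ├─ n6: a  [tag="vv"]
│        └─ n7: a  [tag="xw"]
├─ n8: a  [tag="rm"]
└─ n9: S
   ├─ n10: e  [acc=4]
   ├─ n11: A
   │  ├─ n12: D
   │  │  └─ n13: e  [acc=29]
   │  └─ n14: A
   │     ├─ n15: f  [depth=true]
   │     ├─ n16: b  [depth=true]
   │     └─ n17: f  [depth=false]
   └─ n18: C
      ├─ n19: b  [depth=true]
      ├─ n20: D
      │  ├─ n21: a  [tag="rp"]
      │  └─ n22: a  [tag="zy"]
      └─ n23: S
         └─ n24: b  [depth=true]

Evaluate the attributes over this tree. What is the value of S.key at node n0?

"kk"

1. n1.hot = true  [true]
2. n2.cnt = false  [C.hot == false]
3. n3.depth = false  [terminal]
4. n4.tag = false  [b.depth == true]
5. n4.live = "ny"  ["ny"]
6. n4.lab = true  [not b.depth]
7. n5.acc = 6  [terminal]
8. n6.tag = "vv"  [terminal]
9. n7.tag = "xw"  [terminal]
10. n4.wid = 12  [e.acc + 6]
11. n2.ok = false  [E.wid > 12]
12. n1.tag = -9  [-9]
13. n8.tag = "rm"  [terminal]
14. n10.acc = 4  [terminal]
15. n11.lab = 10  [e.acc + 6]
16. n11.fin = 14  [e.acc + 10]
17. n12.mk = 3  [A₀.lab * 3 - 27]
18. n13.acc = 29  [terminal]
19. n12.hot = false  [D.mk > 3]
20. n14.lab = -2  [A₀.fin - 16]
21. n14.fin = 5  [A₀.fin - 9]
22. n15.depth = true  [terminal]
23. n16.depth = true  [terminal]
24. n17.depth = false  [terminal]
25. n14.sig = false  [false]
26. n14.tag = false  [A.fin > 5]
27. n11.sig = false  [A₁.tag and A₁.sig]
28. n11.tag = false  [A₀.fin > 14]
29. n18.hot = true  [A.tag == false]
30. n19.depth = true  [terminal]
31. n20.mk = 4  [4]
32. n21.tag = "rp"  [terminal]
33. n22.tag = "zy"  [terminal]
34. n20.hot = true  [D.mk > 3]
35. n24.depth = true  [terminal]
36. n23.key = "vm"  ["vm"]
37. n23.wid = true  [b.depth == true]
38. n23.live = 17  [17]
39. n23.fin = 3  [3]
40. n18.tag = 20  [len(S.key) + 18]
41. n9.key = "kk"  ["kk"]
42. n9.wid = true  [C.tag > 19]
43. n9.live = -7  [e.acc - 11]
44. n9.fin = 14  [C.tag + e.acc - 10]
45. n0.key = "kk"  [if S₁.wid then S₁.key else "p"]
46. n0.wid = true  [C.tag == -9]
47. n0.live = 10  [len(a.tag) + 8]
48. n0.fin = 21  [len(a.tag) + 19]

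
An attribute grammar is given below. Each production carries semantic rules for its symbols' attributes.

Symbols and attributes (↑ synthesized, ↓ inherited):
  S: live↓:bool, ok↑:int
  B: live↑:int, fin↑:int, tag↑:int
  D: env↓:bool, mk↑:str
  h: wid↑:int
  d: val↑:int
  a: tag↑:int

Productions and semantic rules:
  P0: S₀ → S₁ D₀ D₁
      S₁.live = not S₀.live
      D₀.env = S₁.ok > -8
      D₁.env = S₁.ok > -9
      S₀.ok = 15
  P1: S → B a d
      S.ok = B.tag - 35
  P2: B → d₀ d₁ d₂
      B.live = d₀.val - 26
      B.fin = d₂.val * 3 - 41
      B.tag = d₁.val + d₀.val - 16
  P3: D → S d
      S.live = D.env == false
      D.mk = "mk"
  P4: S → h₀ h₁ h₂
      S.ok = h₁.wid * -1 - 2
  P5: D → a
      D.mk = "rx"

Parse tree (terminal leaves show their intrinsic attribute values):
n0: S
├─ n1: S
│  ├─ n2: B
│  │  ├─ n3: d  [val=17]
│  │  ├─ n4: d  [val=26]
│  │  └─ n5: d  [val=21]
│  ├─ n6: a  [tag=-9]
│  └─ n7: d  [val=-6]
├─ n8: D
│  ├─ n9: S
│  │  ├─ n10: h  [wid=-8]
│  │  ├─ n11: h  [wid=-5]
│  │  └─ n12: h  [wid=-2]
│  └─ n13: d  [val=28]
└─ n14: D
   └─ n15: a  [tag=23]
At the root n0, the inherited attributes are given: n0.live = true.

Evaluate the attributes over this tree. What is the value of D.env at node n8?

false

1. n0.live = true  [given at root]
2. n1.live = false  [not S₀.live]
3. n3.val = 17  [terminal]
4. n4.val = 26  [terminal]
5. n5.val = 21  [terminal]
6. n2.live = -9  [d₀.val - 26]
7. n2.fin = 22  [d₂.val * 3 - 41]
8. n2.tag = 27  [d₁.val + d₀.val - 16]
9. n6.tag = -9  [terminal]
10. n7.val = -6  [terminal]
11. n1.ok = -8  [B.tag - 35]
12. n8.env = false  [S₁.ok > -8]
13. n9.live = true  [D.env == false]
14. n10.wid = -8  [terminal]
15. n11.wid = -5  [terminal]
16. n12.wid = -2  [terminal]
17. n9.ok = 3  [h₁.wid * -1 - 2]
18. n13.val = 28  [terminal]
19. n8.mk = "mk"  ["mk"]
20. n14.env = true  [S₁.ok > -9]
21. n15.tag = 23  [terminal]
22. n14.mk = "rx"  ["rx"]
23. n0.ok = 15  [15]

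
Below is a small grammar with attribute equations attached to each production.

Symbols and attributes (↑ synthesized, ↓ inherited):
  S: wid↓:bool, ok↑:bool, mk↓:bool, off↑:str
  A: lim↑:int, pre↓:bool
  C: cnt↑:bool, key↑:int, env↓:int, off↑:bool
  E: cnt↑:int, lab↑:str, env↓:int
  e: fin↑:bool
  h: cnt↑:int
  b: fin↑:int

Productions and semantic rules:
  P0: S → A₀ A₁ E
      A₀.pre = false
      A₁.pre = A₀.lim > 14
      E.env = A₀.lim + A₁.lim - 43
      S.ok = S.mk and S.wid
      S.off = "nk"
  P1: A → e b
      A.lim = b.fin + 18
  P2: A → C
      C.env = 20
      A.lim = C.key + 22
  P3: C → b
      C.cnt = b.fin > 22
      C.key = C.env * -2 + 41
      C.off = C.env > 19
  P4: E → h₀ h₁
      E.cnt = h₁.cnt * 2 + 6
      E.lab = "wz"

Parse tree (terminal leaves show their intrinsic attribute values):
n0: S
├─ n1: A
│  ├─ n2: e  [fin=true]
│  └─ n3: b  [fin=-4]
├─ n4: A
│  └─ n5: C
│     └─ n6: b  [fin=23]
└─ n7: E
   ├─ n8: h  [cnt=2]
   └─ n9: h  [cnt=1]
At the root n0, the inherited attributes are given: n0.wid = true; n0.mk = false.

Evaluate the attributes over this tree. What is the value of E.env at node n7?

1. n0.wid = true  [given at root]
2. n0.mk = false  [given at root]
3. n1.pre = false  [false]
4. n2.fin = true  [terminal]
5. n3.fin = -4  [terminal]
6. n1.lim = 14  [b.fin + 18]
7. n4.pre = false  [A₀.lim > 14]
8. n5.env = 20  [20]
9. n6.fin = 23  [terminal]
10. n5.cnt = true  [b.fin > 22]
11. n5.key = 1  [C.env * -2 + 41]
12. n5.off = true  [C.env > 19]
13. n4.lim = 23  [C.key + 22]
14. n7.env = -6  [A₀.lim + A₁.lim - 43]
15. n8.cnt = 2  [terminal]
16. n9.cnt = 1  [terminal]
17. n7.cnt = 8  [h₁.cnt * 2 + 6]
18. n7.lab = "wz"  ["wz"]
19. n0.ok = false  [S.mk and S.wid]
20. n0.off = "nk"  ["nk"]

-6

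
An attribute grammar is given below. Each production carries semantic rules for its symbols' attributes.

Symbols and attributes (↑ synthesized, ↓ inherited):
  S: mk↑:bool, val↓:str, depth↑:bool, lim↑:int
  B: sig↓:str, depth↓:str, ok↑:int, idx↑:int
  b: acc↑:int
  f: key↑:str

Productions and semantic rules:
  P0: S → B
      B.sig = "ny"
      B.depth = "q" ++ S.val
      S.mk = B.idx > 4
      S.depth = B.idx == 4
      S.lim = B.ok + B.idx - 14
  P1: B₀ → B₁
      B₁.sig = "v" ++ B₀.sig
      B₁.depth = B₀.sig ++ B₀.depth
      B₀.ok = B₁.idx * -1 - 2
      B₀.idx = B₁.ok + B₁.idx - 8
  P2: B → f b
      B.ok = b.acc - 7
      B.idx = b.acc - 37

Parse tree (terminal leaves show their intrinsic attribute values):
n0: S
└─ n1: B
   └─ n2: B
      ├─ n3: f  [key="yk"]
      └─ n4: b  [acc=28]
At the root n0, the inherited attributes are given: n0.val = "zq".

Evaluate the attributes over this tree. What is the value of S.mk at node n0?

false

1. n0.val = "zq"  [given at root]
2. n1.sig = "ny"  ["ny"]
3. n1.depth = "qzq"  ["q" ++ S.val]
4. n2.sig = "vny"  ["v" ++ B₀.sig]
5. n2.depth = "nyqzq"  [B₀.sig ++ B₀.depth]
6. n3.key = "yk"  [terminal]
7. n4.acc = 28  [terminal]
8. n2.ok = 21  [b.acc - 7]
9. n2.idx = -9  [b.acc - 37]
10. n1.ok = 7  [B₁.idx * -1 - 2]
11. n1.idx = 4  [B₁.ok + B₁.idx - 8]
12. n0.mk = false  [B.idx > 4]
13. n0.depth = true  [B.idx == 4]
14. n0.lim = -3  [B.ok + B.idx - 14]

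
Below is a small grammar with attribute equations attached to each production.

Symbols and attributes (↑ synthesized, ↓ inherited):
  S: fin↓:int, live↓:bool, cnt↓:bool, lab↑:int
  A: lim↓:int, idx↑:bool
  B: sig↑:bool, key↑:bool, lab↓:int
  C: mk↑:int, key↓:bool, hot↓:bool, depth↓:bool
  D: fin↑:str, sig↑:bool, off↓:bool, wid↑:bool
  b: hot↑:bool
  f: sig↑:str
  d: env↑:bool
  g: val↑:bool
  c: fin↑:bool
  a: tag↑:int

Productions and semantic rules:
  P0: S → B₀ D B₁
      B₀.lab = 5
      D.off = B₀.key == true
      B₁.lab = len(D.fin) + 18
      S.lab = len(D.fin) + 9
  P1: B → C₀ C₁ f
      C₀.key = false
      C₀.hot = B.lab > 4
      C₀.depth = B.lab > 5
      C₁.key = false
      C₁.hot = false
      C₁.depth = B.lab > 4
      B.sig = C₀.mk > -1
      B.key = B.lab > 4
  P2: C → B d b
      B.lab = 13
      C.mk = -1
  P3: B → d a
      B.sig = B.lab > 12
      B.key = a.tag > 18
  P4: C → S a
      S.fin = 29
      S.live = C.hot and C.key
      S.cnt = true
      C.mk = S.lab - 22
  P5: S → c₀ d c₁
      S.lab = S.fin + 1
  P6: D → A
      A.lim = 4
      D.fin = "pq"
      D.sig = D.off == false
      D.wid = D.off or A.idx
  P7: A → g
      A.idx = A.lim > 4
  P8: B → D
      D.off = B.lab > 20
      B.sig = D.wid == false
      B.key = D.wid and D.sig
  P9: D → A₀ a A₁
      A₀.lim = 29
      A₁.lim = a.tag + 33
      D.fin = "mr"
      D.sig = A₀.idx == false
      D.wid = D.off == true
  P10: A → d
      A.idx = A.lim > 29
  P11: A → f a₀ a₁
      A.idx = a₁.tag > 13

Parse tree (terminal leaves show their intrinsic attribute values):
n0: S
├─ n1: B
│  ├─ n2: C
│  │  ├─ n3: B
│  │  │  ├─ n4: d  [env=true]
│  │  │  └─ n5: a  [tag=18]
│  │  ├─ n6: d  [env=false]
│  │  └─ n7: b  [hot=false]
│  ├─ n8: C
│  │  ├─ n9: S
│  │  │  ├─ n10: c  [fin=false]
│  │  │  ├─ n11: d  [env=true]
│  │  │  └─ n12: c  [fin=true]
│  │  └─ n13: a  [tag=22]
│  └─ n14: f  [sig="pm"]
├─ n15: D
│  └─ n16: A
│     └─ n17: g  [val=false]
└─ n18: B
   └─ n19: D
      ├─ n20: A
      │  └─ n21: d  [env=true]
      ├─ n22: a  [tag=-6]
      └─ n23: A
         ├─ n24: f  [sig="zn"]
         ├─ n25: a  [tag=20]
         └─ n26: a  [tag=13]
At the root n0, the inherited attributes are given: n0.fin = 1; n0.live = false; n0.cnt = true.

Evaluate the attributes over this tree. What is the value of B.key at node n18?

false

1. n0.fin = 1  [given at root]
2. n0.live = false  [given at root]
3. n0.cnt = true  [given at root]
4. n1.lab = 5  [5]
5. n2.key = false  [false]
6. n2.hot = true  [B.lab > 4]
7. n2.depth = false  [B.lab > 5]
8. n3.lab = 13  [13]
9. n4.env = true  [terminal]
10. n5.tag = 18  [terminal]
11. n3.sig = true  [B.lab > 12]
12. n3.key = false  [a.tag > 18]
13. n6.env = false  [terminal]
14. n7.hot = false  [terminal]
15. n2.mk = -1  [-1]
16. n8.key = false  [false]
17. n8.hot = false  [false]
18. n8.depth = true  [B.lab > 4]
19. n9.fin = 29  [29]
20. n9.live = false  [C.hot and C.key]
21. n9.cnt = true  [true]
22. n10.fin = false  [terminal]
23. n11.env = true  [terminal]
24. n12.fin = true  [terminal]
25. n9.lab = 30  [S.fin + 1]
26. n13.tag = 22  [terminal]
27. n8.mk = 8  [S.lab - 22]
28. n14.sig = "pm"  [terminal]
29. n1.sig = false  [C₀.mk > -1]
30. n1.key = true  [B.lab > 4]
31. n15.off = true  [B₀.key == true]
32. n16.lim = 4  [4]
33. n17.val = false  [terminal]
34. n16.idx = false  [A.lim > 4]
35. n15.fin = "pq"  ["pq"]
36. n15.sig = false  [D.off == false]
37. n15.wid = true  [D.off or A.idx]
38. n18.lab = 20  [len(D.fin) + 18]
39. n19.off = false  [B.lab > 20]
40. n20.lim = 29  [29]
41. n21.env = true  [terminal]
42. n20.idx = false  [A.lim > 29]
43. n22.tag = -6  [terminal]
44. n23.lim = 27  [a.tag + 33]
45. n24.sig = "zn"  [terminal]
46. n25.tag = 20  [terminal]
47. n26.tag = 13  [terminal]
48. n23.idx = false  [a₁.tag > 13]
49. n19.fin = "mr"  ["mr"]
50. n19.sig = true  [A₀.idx == false]
51. n19.wid = false  [D.off == true]
52. n18.sig = true  [D.wid == false]
53. n18.key = false  [D.wid and D.sig]
54. n0.lab = 11  [len(D.fin) + 9]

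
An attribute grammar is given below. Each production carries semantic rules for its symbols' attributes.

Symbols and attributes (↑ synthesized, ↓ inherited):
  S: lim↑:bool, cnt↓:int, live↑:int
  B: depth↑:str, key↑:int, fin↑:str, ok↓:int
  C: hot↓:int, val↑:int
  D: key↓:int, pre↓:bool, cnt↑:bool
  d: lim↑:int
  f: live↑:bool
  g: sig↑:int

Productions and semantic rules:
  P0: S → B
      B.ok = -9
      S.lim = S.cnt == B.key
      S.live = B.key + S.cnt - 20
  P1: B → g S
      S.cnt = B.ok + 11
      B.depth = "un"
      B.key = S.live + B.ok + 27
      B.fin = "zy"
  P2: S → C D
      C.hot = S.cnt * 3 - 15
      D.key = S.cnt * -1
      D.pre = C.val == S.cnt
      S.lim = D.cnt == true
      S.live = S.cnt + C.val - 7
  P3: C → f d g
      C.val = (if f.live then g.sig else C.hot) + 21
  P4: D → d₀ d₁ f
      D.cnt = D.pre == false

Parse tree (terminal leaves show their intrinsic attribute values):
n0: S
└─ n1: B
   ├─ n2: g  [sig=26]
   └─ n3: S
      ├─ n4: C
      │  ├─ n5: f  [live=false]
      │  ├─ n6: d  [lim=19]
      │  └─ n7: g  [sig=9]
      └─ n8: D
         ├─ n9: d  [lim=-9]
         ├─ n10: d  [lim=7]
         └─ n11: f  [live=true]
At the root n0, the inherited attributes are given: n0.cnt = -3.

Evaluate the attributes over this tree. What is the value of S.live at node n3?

7

1. n0.cnt = -3  [given at root]
2. n1.ok = -9  [-9]
3. n2.sig = 26  [terminal]
4. n3.cnt = 2  [B.ok + 11]
5. n4.hot = -9  [S.cnt * 3 - 15]
6. n5.live = false  [terminal]
7. n6.lim = 19  [terminal]
8. n7.sig = 9  [terminal]
9. n4.val = 12  [(if f.live then g.sig else C.hot) + 21]
10. n8.key = -2  [S.cnt * -1]
11. n8.pre = false  [C.val == S.cnt]
12. n9.lim = -9  [terminal]
13. n10.lim = 7  [terminal]
14. n11.live = true  [terminal]
15. n8.cnt = true  [D.pre == false]
16. n3.lim = true  [D.cnt == true]
17. n3.live = 7  [S.cnt + C.val - 7]
18. n1.depth = "un"  ["un"]
19. n1.key = 25  [S.live + B.ok + 27]
20. n1.fin = "zy"  ["zy"]
21. n0.lim = false  [S.cnt == B.key]
22. n0.live = 2  [B.key + S.cnt - 20]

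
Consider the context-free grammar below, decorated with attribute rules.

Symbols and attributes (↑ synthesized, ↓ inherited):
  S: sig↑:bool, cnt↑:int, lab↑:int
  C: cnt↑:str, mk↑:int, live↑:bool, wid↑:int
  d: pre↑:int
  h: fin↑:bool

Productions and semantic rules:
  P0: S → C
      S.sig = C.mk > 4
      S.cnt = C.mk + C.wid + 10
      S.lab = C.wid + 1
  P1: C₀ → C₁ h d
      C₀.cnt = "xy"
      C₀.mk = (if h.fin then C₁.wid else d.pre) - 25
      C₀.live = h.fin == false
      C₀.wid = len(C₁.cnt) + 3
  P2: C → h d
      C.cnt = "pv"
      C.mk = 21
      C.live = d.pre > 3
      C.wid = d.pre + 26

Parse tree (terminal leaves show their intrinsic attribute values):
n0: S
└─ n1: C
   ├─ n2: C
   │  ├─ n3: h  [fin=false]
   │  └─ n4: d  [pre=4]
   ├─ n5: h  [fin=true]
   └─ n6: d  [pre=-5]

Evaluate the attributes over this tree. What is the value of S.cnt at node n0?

20

1. n3.fin = false  [terminal]
2. n4.pre = 4  [terminal]
3. n2.cnt = "pv"  ["pv"]
4. n2.mk = 21  [21]
5. n2.live = true  [d.pre > 3]
6. n2.wid = 30  [d.pre + 26]
7. n5.fin = true  [terminal]
8. n6.pre = -5  [terminal]
9. n1.cnt = "xy"  ["xy"]
10. n1.mk = 5  [(if h.fin then C₁.wid else d.pre) - 25]
11. n1.live = false  [h.fin == false]
12. n1.wid = 5  [len(C₁.cnt) + 3]
13. n0.sig = true  [C.mk > 4]
14. n0.cnt = 20  [C.mk + C.wid + 10]
15. n0.lab = 6  [C.wid + 1]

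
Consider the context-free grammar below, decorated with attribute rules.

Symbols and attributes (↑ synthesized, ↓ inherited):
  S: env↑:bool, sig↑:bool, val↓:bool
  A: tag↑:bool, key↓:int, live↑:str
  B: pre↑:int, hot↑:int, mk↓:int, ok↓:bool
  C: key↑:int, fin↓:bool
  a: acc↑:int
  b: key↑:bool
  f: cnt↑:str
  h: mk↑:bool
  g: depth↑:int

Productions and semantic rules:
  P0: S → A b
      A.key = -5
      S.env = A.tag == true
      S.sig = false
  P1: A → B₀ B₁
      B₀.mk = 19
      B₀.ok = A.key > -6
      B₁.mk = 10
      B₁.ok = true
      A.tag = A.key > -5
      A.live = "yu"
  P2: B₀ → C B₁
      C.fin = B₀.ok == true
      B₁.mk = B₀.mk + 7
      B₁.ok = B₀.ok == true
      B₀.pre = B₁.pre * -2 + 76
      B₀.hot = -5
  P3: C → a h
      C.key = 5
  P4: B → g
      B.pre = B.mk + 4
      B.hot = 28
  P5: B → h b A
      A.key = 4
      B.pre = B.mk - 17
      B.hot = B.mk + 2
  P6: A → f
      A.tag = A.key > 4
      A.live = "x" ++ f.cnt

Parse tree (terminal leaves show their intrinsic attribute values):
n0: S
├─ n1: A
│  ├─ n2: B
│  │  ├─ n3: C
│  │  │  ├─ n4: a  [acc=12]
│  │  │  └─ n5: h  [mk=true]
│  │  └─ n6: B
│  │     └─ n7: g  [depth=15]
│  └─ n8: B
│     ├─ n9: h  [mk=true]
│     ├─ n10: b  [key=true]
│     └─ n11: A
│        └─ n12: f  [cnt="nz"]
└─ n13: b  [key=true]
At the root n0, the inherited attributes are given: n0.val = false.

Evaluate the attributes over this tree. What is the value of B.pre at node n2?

16

1. n0.val = false  [given at root]
2. n1.key = -5  [-5]
3. n2.mk = 19  [19]
4. n2.ok = true  [A.key > -6]
5. n3.fin = true  [B₀.ok == true]
6. n4.acc = 12  [terminal]
7. n5.mk = true  [terminal]
8. n3.key = 5  [5]
9. n6.mk = 26  [B₀.mk + 7]
10. n6.ok = true  [B₀.ok == true]
11. n7.depth = 15  [terminal]
12. n6.pre = 30  [B.mk + 4]
13. n6.hot = 28  [28]
14. n2.pre = 16  [B₁.pre * -2 + 76]
15. n2.hot = -5  [-5]
16. n8.mk = 10  [10]
17. n8.ok = true  [true]
18. n9.mk = true  [terminal]
19. n10.key = true  [terminal]
20. n11.key = 4  [4]
21. n12.cnt = "nz"  [terminal]
22. n11.tag = false  [A.key > 4]
23. n11.live = "xnz"  ["x" ++ f.cnt]
24. n8.pre = -7  [B.mk - 17]
25. n8.hot = 12  [B.mk + 2]
26. n1.tag = false  [A.key > -5]
27. n1.live = "yu"  ["yu"]
28. n13.key = true  [terminal]
29. n0.env = false  [A.tag == true]
30. n0.sig = false  [false]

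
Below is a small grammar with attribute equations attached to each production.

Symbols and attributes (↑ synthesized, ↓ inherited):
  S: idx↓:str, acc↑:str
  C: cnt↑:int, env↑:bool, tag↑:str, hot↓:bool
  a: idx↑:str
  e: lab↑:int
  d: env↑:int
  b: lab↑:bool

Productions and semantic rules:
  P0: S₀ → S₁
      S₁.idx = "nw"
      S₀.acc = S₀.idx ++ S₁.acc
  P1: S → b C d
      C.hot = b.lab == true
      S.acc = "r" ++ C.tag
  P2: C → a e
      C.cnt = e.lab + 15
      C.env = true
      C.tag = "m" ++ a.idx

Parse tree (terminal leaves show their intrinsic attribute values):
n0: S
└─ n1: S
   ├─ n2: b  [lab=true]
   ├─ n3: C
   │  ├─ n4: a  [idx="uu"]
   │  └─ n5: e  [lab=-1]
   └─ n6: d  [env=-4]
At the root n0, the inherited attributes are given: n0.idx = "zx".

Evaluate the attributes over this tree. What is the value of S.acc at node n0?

"zxrmuu"

1. n0.idx = "zx"  [given at root]
2. n1.idx = "nw"  ["nw"]
3. n2.lab = true  [terminal]
4. n3.hot = true  [b.lab == true]
5. n4.idx = "uu"  [terminal]
6. n5.lab = -1  [terminal]
7. n3.cnt = 14  [e.lab + 15]
8. n3.env = true  [true]
9. n3.tag = "muu"  ["m" ++ a.idx]
10. n6.env = -4  [terminal]
11. n1.acc = "rmuu"  ["r" ++ C.tag]
12. n0.acc = "zxrmuu"  [S₀.idx ++ S₁.acc]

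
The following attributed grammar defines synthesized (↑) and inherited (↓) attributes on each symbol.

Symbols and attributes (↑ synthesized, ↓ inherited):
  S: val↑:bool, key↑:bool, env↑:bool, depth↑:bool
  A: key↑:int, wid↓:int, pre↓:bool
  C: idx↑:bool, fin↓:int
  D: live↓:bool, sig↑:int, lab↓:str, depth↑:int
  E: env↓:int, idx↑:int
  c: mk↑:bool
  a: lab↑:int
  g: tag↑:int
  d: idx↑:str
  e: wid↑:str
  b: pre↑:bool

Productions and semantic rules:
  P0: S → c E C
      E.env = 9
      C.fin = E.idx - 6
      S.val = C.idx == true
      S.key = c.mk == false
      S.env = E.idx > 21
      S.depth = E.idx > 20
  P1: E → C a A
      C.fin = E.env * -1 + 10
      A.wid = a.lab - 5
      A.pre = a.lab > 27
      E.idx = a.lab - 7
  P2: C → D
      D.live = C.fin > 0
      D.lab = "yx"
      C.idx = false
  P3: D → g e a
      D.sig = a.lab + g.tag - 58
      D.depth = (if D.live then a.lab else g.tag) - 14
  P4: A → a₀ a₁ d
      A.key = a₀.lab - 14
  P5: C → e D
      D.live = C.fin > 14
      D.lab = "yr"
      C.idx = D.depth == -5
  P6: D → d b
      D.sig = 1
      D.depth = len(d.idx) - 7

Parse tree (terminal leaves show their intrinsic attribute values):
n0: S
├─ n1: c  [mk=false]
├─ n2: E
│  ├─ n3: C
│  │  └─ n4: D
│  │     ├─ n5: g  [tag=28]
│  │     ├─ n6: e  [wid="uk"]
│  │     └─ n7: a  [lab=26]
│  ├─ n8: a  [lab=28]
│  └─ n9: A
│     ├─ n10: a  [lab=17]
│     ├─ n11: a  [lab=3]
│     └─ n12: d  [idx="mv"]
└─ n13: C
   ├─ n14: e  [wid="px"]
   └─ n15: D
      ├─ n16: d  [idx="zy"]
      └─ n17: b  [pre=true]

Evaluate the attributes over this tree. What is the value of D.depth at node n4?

1. n1.mk = false  [terminal]
2. n2.env = 9  [9]
3. n3.fin = 1  [E.env * -1 + 10]
4. n4.live = true  [C.fin > 0]
5. n4.lab = "yx"  ["yx"]
6. n5.tag = 28  [terminal]
7. n6.wid = "uk"  [terminal]
8. n7.lab = 26  [terminal]
9. n4.sig = -4  [a.lab + g.tag - 58]
10. n4.depth = 12  [(if D.live then a.lab else g.tag) - 14]
11. n3.idx = false  [false]
12. n8.lab = 28  [terminal]
13. n9.wid = 23  [a.lab - 5]
14. n9.pre = true  [a.lab > 27]
15. n10.lab = 17  [terminal]
16. n11.lab = 3  [terminal]
17. n12.idx = "mv"  [terminal]
18. n9.key = 3  [a₀.lab - 14]
19. n2.idx = 21  [a.lab - 7]
20. n13.fin = 15  [E.idx - 6]
21. n14.wid = "px"  [terminal]
22. n15.live = true  [C.fin > 14]
23. n15.lab = "yr"  ["yr"]
24. n16.idx = "zy"  [terminal]
25. n17.pre = true  [terminal]
26. n15.sig = 1  [1]
27. n15.depth = -5  [len(d.idx) - 7]
28. n13.idx = true  [D.depth == -5]
29. n0.val = true  [C.idx == true]
30. n0.key = true  [c.mk == false]
31. n0.env = false  [E.idx > 21]
32. n0.depth = true  [E.idx > 20]

12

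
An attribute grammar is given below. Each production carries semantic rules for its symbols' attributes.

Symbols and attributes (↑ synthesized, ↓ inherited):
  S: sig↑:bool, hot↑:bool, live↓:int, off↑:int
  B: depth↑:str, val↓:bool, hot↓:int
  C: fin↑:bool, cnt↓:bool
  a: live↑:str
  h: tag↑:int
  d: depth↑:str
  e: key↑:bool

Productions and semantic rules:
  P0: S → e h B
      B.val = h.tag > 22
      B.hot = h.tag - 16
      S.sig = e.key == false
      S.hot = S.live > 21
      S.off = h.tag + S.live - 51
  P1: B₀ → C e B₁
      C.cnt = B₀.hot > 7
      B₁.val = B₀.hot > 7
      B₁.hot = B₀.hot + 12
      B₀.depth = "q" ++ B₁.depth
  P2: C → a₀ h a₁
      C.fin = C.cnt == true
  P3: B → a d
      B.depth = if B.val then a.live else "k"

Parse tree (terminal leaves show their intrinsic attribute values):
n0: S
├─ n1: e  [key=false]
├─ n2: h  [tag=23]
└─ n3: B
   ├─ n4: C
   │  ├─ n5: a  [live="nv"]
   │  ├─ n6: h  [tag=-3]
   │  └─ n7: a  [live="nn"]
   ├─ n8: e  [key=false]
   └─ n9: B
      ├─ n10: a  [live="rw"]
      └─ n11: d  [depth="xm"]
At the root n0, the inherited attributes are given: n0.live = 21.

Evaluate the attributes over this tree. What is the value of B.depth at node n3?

"qk"

1. n0.live = 21  [given at root]
2. n1.key = false  [terminal]
3. n2.tag = 23  [terminal]
4. n3.val = true  [h.tag > 22]
5. n3.hot = 7  [h.tag - 16]
6. n4.cnt = false  [B₀.hot > 7]
7. n5.live = "nv"  [terminal]
8. n6.tag = -3  [terminal]
9. n7.live = "nn"  [terminal]
10. n4.fin = false  [C.cnt == true]
11. n8.key = false  [terminal]
12. n9.val = false  [B₀.hot > 7]
13. n9.hot = 19  [B₀.hot + 12]
14. n10.live = "rw"  [terminal]
15. n11.depth = "xm"  [terminal]
16. n9.depth = "k"  [if B.val then a.live else "k"]
17. n3.depth = "qk"  ["q" ++ B₁.depth]
18. n0.sig = true  [e.key == false]
19. n0.hot = false  [S.live > 21]
20. n0.off = -7  [h.tag + S.live - 51]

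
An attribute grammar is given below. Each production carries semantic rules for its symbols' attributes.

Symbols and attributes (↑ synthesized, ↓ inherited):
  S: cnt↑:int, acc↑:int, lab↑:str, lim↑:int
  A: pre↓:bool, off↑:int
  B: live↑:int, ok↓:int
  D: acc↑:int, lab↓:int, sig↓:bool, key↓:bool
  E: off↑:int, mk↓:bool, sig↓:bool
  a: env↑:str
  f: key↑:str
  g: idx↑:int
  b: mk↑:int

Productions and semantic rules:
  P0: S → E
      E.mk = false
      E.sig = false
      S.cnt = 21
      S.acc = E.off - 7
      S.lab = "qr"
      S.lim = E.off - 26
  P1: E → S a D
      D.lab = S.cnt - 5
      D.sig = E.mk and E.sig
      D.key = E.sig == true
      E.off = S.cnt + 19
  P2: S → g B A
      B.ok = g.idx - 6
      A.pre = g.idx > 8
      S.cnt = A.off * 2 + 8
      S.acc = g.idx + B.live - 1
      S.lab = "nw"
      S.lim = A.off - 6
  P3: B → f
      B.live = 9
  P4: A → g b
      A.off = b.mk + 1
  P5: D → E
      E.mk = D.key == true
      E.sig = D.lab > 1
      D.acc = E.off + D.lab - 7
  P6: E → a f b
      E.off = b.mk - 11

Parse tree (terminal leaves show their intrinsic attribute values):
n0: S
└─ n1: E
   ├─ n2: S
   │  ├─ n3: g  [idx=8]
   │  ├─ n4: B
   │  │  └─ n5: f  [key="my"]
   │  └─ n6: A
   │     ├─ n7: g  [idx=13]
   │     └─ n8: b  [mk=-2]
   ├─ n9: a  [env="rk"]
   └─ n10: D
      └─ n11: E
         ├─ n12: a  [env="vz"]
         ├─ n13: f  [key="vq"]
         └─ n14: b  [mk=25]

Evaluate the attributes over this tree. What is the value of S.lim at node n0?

1. n1.mk = false  [false]
2. n1.sig = false  [false]
3. n3.idx = 8  [terminal]
4. n4.ok = 2  [g.idx - 6]
5. n5.key = "my"  [terminal]
6. n4.live = 9  [9]
7. n6.pre = false  [g.idx > 8]
8. n7.idx = 13  [terminal]
9. n8.mk = -2  [terminal]
10. n6.off = -1  [b.mk + 1]
11. n2.cnt = 6  [A.off * 2 + 8]
12. n2.acc = 16  [g.idx + B.live - 1]
13. n2.lab = "nw"  ["nw"]
14. n2.lim = -7  [A.off - 6]
15. n9.env = "rk"  [terminal]
16. n10.lab = 1  [S.cnt - 5]
17. n10.sig = false  [E.mk and E.sig]
18. n10.key = false  [E.sig == true]
19. n11.mk = false  [D.key == true]
20. n11.sig = false  [D.lab > 1]
21. n12.env = "vz"  [terminal]
22. n13.key = "vq"  [terminal]
23. n14.mk = 25  [terminal]
24. n11.off = 14  [b.mk - 11]
25. n10.acc = 8  [E.off + D.lab - 7]
26. n1.off = 25  [S.cnt + 19]
27. n0.cnt = 21  [21]
28. n0.acc = 18  [E.off - 7]
29. n0.lab = "qr"  ["qr"]
30. n0.lim = -1  [E.off - 26]

-1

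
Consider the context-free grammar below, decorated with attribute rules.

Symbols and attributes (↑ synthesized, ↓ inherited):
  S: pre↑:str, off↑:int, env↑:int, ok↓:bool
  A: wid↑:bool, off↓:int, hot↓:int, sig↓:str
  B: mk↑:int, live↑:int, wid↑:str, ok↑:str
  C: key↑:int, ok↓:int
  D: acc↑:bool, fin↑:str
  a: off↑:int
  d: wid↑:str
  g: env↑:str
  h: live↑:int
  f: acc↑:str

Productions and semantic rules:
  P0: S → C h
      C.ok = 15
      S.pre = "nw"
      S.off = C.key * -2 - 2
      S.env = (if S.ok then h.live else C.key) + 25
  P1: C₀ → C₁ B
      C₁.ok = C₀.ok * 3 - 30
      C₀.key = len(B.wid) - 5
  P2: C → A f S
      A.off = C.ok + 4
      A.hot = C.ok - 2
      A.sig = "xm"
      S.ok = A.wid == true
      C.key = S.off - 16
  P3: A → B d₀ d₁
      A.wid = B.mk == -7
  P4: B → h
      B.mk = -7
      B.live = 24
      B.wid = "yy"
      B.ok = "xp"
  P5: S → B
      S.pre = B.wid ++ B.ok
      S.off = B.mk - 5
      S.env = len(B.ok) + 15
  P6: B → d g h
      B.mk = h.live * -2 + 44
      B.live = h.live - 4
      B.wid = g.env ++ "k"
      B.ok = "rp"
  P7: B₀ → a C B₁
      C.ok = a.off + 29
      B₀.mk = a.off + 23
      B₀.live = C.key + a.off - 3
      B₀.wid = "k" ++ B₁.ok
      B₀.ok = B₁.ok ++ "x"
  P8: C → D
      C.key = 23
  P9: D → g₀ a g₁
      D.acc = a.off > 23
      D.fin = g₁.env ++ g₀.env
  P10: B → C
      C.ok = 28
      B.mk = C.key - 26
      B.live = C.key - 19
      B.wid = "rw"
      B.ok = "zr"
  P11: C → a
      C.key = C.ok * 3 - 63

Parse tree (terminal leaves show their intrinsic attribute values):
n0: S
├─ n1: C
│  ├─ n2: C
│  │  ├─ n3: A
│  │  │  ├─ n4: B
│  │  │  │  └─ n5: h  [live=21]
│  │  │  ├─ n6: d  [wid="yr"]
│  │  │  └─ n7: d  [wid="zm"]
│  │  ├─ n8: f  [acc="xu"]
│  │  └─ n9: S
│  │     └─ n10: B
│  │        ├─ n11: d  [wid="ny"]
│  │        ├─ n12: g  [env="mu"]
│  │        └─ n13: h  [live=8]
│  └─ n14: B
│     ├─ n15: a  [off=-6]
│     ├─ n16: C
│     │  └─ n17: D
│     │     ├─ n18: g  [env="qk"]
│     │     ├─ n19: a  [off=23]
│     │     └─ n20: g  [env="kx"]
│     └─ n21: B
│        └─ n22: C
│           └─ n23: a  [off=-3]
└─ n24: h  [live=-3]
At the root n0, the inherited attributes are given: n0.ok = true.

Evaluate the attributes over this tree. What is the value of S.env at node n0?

22

1. n0.ok = true  [given at root]
2. n1.ok = 15  [15]
3. n2.ok = 15  [C₀.ok * 3 - 30]
4. n3.off = 19  [C.ok + 4]
5. n3.hot = 13  [C.ok - 2]
6. n3.sig = "xm"  ["xm"]
7. n5.live = 21  [terminal]
8. n4.mk = -7  [-7]
9. n4.live = 24  [24]
10. n4.wid = "yy"  ["yy"]
11. n4.ok = "xp"  ["xp"]
12. n6.wid = "yr"  [terminal]
13. n7.wid = "zm"  [terminal]
14. n3.wid = true  [B.mk == -7]
15. n8.acc = "xu"  [terminal]
16. n9.ok = true  [A.wid == true]
17. n11.wid = "ny"  [terminal]
18. n12.env = "mu"  [terminal]
19. n13.live = 8  [terminal]
20. n10.mk = 28  [h.live * -2 + 44]
21. n10.live = 4  [h.live - 4]
22. n10.wid = "muk"  [g.env ++ "k"]
23. n10.ok = "rp"  ["rp"]
24. n9.pre = "mukrp"  [B.wid ++ B.ok]
25. n9.off = 23  [B.mk - 5]
26. n9.env = 17  [len(B.ok) + 15]
27. n2.key = 7  [S.off - 16]
28. n15.off = -6  [terminal]
29. n16.ok = 23  [a.off + 29]
30. n18.env = "qk"  [terminal]
31. n19.off = 23  [terminal]
32. n20.env = "kx"  [terminal]
33. n17.acc = false  [a.off > 23]
34. n17.fin = "kxqk"  [g₁.env ++ g₀.env]
35. n16.key = 23  [23]
36. n22.ok = 28  [28]
37. n23.off = -3  [terminal]
38. n22.key = 21  [C.ok * 3 - 63]
39. n21.mk = -5  [C.key - 26]
40. n21.live = 2  [C.key - 19]
41. n21.wid = "rw"  ["rw"]
42. n21.ok = "zr"  ["zr"]
43. n14.mk = 17  [a.off + 23]
44. n14.live = 14  [C.key + a.off - 3]
45. n14.wid = "kzr"  ["k" ++ B₁.ok]
46. n14.ok = "zrx"  [B₁.ok ++ "x"]
47. n1.key = -2  [len(B.wid) - 5]
48. n24.live = -3  [terminal]
49. n0.pre = "nw"  ["nw"]
50. n0.off = 2  [C.key * -2 - 2]
51. n0.env = 22  [(if S.ok then h.live else C.key) + 25]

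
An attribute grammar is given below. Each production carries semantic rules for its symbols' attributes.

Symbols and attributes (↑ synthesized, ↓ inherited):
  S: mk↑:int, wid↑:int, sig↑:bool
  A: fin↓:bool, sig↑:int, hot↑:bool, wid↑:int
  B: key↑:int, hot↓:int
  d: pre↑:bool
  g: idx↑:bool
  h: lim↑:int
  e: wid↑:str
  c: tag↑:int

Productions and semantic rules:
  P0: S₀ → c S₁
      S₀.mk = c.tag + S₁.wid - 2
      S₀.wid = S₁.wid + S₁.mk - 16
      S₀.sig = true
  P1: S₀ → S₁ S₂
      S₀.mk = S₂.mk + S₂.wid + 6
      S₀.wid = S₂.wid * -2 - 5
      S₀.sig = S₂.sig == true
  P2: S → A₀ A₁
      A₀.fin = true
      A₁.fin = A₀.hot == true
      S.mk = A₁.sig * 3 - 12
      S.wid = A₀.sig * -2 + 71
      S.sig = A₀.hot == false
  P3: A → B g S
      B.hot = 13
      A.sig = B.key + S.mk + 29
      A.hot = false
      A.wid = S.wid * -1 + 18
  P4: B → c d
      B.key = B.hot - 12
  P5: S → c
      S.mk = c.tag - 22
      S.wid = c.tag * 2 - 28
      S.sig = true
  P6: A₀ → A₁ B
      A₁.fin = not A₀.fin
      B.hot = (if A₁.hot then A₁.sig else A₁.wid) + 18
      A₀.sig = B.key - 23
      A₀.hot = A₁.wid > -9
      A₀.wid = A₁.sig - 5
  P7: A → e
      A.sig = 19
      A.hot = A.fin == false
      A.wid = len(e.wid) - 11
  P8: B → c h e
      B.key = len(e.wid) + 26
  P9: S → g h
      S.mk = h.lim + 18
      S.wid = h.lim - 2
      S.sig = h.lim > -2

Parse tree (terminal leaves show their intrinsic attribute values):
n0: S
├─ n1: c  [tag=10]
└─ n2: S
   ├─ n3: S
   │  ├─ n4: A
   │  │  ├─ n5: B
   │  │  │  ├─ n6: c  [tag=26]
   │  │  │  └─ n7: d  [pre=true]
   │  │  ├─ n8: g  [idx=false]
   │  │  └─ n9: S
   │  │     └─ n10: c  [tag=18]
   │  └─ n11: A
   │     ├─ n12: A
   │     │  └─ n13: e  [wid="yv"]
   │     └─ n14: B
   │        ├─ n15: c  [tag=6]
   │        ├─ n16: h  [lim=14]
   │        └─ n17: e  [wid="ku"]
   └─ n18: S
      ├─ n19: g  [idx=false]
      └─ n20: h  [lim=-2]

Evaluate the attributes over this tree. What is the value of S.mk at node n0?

11

1. n1.tag = 10  [terminal]
2. n4.fin = true  [true]
3. n5.hot = 13  [13]
4. n6.tag = 26  [terminal]
5. n7.pre = true  [terminal]
6. n5.key = 1  [B.hot - 12]
7. n8.idx = false  [terminal]
8. n10.tag = 18  [terminal]
9. n9.mk = -4  [c.tag - 22]
10. n9.wid = 8  [c.tag * 2 - 28]
11. n9.sig = true  [true]
12. n4.sig = 26  [B.key + S.mk + 29]
13. n4.hot = false  [false]
14. n4.wid = 10  [S.wid * -1 + 18]
15. n11.fin = false  [A₀.hot == true]
16. n12.fin = true  [not A₀.fin]
17. n13.wid = "yv"  [terminal]
18. n12.sig = 19  [19]
19. n12.hot = false  [A.fin == false]
20. n12.wid = -9  [len(e.wid) - 11]
21. n14.hot = 9  [(if A₁.hot then A₁.sig else A₁.wid) + 18]
22. n15.tag = 6  [terminal]
23. n16.lim = 14  [terminal]
24. n17.wid = "ku"  [terminal]
25. n14.key = 28  [len(e.wid) + 26]
26. n11.sig = 5  [B.key - 23]
27. n11.hot = false  [A₁.wid > -9]
28. n11.wid = 14  [A₁.sig - 5]
29. n3.mk = 3  [A₁.sig * 3 - 12]
30. n3.wid = 19  [A₀.sig * -2 + 71]
31. n3.sig = true  [A₀.hot == false]
32. n19.idx = false  [terminal]
33. n20.lim = -2  [terminal]
34. n18.mk = 16  [h.lim + 18]
35. n18.wid = -4  [h.lim - 2]
36. n18.sig = false  [h.lim > -2]
37. n2.mk = 18  [S₂.mk + S₂.wid + 6]
38. n2.wid = 3  [S₂.wid * -2 - 5]
39. n2.sig = false  [S₂.sig == true]
40. n0.mk = 11  [c.tag + S₁.wid - 2]
41. n0.wid = 5  [S₁.wid + S₁.mk - 16]
42. n0.sig = true  [true]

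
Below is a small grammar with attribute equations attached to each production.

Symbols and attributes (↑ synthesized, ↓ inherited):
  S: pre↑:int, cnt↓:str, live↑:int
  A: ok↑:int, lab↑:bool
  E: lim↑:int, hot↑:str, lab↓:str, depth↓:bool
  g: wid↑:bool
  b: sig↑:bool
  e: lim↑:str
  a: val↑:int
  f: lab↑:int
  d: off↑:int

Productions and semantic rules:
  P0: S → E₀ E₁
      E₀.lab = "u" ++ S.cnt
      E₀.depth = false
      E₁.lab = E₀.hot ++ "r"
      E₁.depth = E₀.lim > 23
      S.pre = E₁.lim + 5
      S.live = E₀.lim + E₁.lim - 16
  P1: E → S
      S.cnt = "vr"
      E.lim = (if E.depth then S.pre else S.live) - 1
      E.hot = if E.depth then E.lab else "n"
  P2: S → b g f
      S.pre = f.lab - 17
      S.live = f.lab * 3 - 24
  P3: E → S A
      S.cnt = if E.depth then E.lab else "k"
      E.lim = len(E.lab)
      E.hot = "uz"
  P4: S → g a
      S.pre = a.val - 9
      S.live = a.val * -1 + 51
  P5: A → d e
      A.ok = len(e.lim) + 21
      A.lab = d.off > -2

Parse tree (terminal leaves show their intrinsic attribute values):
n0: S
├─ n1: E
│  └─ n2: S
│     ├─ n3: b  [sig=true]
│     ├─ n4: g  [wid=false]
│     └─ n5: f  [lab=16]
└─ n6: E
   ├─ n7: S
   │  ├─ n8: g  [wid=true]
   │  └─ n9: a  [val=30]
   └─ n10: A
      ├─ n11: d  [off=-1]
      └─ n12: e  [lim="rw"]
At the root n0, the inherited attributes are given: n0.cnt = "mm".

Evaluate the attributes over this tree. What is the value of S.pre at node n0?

7

1. n0.cnt = "mm"  [given at root]
2. n1.lab = "umm"  ["u" ++ S.cnt]
3. n1.depth = false  [false]
4. n2.cnt = "vr"  ["vr"]
5. n3.sig = true  [terminal]
6. n4.wid = false  [terminal]
7. n5.lab = 16  [terminal]
8. n2.pre = -1  [f.lab - 17]
9. n2.live = 24  [f.lab * 3 - 24]
10. n1.lim = 23  [(if E.depth then S.pre else S.live) - 1]
11. n1.hot = "n"  [if E.depth then E.lab else "n"]
12. n6.lab = "nr"  [E₀.hot ++ "r"]
13. n6.depth = false  [E₀.lim > 23]
14. n7.cnt = "k"  [if E.depth then E.lab else "k"]
15. n8.wid = true  [terminal]
16. n9.val = 30  [terminal]
17. n7.pre = 21  [a.val - 9]
18. n7.live = 21  [a.val * -1 + 51]
19. n11.off = -1  [terminal]
20. n12.lim = "rw"  [terminal]
21. n10.ok = 23  [len(e.lim) + 21]
22. n10.lab = true  [d.off > -2]
23. n6.lim = 2  [len(E.lab)]
24. n6.hot = "uz"  ["uz"]
25. n0.pre = 7  [E₁.lim + 5]
26. n0.live = 9  [E₀.lim + E₁.lim - 16]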